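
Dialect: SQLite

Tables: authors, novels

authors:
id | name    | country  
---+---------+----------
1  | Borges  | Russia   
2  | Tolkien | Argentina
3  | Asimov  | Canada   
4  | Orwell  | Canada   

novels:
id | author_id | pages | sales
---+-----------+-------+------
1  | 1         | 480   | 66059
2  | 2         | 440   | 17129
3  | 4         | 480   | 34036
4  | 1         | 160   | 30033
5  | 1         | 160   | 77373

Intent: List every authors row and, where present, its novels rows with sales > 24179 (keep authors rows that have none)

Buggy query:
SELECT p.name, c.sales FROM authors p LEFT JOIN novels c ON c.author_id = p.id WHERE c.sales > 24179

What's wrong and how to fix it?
Bug: A WHERE condition on the right-hand table after LEFT JOIN drops unmatched parents

Fix: Move the right-table condition into the ON clause so unmatched parents are kept

Corrected query:
SELECT p.name, c.sales FROM authors p LEFT JOIN novels c ON c.author_id = p.id AND c.sales > 24179

Result:
name    | sales
--------+------
Borges  | 30033
Borges  | 66059
Borges  | 77373
Tolkien | NULL 
Asimov  | NULL 
Orwell  | 34036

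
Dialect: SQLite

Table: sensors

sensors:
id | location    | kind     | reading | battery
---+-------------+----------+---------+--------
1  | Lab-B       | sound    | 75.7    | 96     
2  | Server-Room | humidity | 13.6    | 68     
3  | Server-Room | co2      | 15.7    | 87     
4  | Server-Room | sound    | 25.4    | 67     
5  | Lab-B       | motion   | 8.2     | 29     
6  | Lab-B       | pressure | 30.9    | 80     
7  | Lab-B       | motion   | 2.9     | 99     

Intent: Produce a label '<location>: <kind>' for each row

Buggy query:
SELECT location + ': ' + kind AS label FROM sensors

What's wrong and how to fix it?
Bug: SQLite uses || for string concatenation; + coerces text to numbers (yielding 0)

Fix: Use the || operator for string concatenation

Corrected query:
SELECT location || ': ' || kind AS label FROM sensors

Result:
label                
---------------------
Lab-B: sound         
Server-Room: humidity
Server-Room: co2     
Server-Room: sound   
Lab-B: motion        
Lab-B: pressure      
Lab-B: motion        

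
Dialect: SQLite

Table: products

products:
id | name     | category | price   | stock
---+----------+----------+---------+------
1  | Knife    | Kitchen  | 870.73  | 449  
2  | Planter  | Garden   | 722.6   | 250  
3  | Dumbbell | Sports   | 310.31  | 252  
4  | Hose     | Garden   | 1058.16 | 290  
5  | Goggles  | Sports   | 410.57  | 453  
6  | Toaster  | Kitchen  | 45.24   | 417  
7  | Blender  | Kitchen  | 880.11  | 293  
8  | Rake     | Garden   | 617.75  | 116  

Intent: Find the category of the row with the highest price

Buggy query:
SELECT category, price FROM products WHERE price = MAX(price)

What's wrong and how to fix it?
Bug: WHERE is evaluated per row; an aggregate over the whole table isn't defined there

Fix: Use a subquery: WHERE price = (SELECT MAX(price) FROM products)

Corrected query:
SELECT category, price FROM products WHERE price = (SELECT MAX(price) FROM products)

Result:
category | price  
---------+--------
Garden   | 1058.16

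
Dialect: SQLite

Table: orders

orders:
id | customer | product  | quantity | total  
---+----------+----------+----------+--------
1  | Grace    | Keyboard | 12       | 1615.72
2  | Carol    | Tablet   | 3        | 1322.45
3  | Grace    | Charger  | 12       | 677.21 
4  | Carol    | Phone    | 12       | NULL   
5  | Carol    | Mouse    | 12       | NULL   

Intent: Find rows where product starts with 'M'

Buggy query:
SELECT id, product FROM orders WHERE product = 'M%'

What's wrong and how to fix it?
Bug: Wildcards only work with LIKE; '=' treats '%' as a literal character

Fix: Replace '=' with LIKE so 'M%' is treated as a pattern

Corrected query:
SELECT id, product FROM orders WHERE product LIKE 'M%'

Result:
id | product
---+--------
5  | Mouse  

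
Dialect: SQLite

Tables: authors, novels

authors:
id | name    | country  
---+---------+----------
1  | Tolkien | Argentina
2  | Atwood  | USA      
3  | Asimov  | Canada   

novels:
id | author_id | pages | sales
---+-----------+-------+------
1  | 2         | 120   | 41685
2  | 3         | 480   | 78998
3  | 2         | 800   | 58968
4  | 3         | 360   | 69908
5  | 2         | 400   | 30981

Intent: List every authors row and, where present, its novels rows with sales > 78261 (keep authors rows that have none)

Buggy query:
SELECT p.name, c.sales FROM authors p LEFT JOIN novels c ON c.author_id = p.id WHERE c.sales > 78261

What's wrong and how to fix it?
Bug: A WHERE condition on the right-hand table after LEFT JOIN drops unmatched parents

Fix: Move the right-table condition into the ON clause so unmatched parents are kept

Corrected query:
SELECT p.name, c.sales FROM authors p LEFT JOIN novels c ON c.author_id = p.id AND c.sales > 78261

Result:
name    | sales
--------+------
Tolkien | NULL 
Atwood  | NULL 
Asimov  | 78998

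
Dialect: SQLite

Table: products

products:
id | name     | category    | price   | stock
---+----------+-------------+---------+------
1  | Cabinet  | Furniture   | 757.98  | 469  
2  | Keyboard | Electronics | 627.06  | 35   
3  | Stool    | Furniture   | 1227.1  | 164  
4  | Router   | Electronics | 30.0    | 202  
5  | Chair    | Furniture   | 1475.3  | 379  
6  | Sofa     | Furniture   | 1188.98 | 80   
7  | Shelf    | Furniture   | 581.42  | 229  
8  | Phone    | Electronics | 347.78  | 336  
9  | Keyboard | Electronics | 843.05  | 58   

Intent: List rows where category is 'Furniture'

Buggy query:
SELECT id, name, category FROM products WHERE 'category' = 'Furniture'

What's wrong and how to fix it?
Bug: Single quotes denote string literals in SQL; the column name is being compared as a constant string

Fix: Remove the quotes around the column name (or use double quotes for an identifier)

Corrected query:
SELECT id, name, category FROM products WHERE category = 'Furniture'

Result:
id | name    | category 
---+---------+----------
1  | Cabinet | Furniture
3  | Stool   | Furniture
5  | Chair   | Furniture
6  | Sofa    | Furniture
7  | Shelf   | Furniture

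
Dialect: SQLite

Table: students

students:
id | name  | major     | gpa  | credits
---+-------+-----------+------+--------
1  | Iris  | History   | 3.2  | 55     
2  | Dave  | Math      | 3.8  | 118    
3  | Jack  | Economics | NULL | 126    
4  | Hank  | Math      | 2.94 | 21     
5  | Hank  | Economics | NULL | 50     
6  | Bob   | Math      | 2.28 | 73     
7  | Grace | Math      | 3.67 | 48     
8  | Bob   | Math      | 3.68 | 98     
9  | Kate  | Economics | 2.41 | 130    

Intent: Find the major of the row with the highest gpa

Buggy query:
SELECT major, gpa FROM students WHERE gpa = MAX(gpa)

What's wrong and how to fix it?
Bug: WHERE is evaluated per row; an aggregate over the whole table isn't defined there

Fix: Use a subquery: WHERE gpa = (SELECT MAX(gpa) FROM students)

Corrected query:
SELECT major, gpa FROM students WHERE gpa = (SELECT MAX(gpa) FROM students)

Result:
major | gpa
------+----
Math  | 3.8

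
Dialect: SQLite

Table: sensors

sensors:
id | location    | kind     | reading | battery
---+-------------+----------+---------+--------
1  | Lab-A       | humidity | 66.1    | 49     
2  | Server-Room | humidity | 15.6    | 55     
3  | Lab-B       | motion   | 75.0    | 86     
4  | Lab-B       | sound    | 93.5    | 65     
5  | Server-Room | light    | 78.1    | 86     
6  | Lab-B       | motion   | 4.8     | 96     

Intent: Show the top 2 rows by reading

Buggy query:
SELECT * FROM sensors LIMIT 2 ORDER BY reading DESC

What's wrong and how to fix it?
Bug: LIMIT must come after ORDER BY

Fix: Sort with ORDER BY, then apply LIMIT

Corrected query:
SELECT * FROM sensors ORDER BY reading DESC LIMIT 2

Result:
id | location    | kind  | reading | battery
---+-------------+-------+---------+--------
4  | Lab-B       | sound | 93.5    | 65     
5  | Server-Room | light | 78.1    | 86     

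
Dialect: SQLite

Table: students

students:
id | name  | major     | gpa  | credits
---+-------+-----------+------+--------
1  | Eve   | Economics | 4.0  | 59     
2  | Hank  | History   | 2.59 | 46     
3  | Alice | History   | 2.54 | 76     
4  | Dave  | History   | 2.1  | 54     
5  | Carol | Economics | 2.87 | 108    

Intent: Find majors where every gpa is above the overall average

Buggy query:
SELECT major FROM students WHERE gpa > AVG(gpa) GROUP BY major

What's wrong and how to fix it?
Bug: WHERE evaluates per row before aggregation, so AVG() is unavailable

Fix: Compute the overall average in a scalar subquery and compare each group's MIN against it in HAVING

Corrected query:
SELECT major FROM students GROUP BY major HAVING MIN(gpa) > (SELECT AVG(gpa) FROM students)

Result:
major    
---------
Economics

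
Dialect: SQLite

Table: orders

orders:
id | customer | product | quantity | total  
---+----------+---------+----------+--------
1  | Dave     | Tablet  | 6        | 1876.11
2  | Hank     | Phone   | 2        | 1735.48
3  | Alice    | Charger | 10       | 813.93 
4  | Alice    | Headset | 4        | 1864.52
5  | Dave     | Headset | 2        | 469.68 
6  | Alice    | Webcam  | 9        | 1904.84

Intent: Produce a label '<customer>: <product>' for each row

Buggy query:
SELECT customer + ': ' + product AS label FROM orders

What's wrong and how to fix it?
Bug: SQLite uses || for string concatenation; + coerces text to numbers (yielding 0)

Fix: Use the || operator for string concatenation

Corrected query:
SELECT customer || ': ' || product AS label FROM orders

Result:
label         
--------------
Dave: Tablet  
Hank: Phone   
Alice: Charger
Alice: Headset
Dave: Headset 
Alice: Webcam 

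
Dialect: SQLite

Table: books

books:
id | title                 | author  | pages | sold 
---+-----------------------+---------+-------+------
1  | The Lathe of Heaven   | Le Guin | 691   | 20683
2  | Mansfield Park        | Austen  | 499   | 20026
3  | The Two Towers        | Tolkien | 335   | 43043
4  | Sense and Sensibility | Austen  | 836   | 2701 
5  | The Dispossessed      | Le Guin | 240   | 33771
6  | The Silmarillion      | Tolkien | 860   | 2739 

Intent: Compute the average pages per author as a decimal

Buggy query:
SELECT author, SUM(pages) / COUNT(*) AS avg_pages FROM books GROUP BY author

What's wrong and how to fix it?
Bug: Both operands are integers, so '/' performs integer division and truncates

Fix: Cast one side to REAL so the division keeps the fractional part

Corrected query:
SELECT author, SUM(pages) * 1.0 / COUNT(*) AS avg_pages FROM books GROUP BY author

Result:
author  | avg_pages
--------+----------
Austen  | 667.5    
Le Guin | 465.5    
Tolkien | 597.5    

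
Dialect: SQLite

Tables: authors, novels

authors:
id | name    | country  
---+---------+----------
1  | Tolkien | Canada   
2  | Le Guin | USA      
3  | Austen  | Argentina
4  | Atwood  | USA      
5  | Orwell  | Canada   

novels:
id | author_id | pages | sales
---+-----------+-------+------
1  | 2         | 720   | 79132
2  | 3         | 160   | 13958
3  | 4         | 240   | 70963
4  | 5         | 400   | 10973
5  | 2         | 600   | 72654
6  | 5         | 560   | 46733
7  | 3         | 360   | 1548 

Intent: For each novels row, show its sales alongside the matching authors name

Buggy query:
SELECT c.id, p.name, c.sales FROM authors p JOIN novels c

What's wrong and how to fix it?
Bug: Missing join condition: each novels row is matched to all authors rows instead of just its own

Fix: Specify the join condition linking the foreign key to the parent id

Corrected query:
SELECT c.id, p.name, c.sales FROM authors p JOIN novels c ON c.author_id = p.id

Result:
id | name    | sales
---+---------+------
1  | Le Guin | 79132
2  | Austen  | 13958
3  | Atwood  | 70963
4  | Orwell  | 10973
5  | Le Guin | 72654
6  | Orwell  | 46733
7  | Austen  | 1548 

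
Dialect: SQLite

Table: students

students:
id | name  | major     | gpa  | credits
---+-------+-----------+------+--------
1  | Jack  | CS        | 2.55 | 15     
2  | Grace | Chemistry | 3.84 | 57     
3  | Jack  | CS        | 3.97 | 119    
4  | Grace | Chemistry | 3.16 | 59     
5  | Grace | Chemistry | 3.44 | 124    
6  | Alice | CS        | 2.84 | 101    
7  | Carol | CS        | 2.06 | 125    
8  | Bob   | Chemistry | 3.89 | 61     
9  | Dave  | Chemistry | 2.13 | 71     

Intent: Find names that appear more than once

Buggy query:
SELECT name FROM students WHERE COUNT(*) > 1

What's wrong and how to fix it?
Bug: COUNT(*) is an aggregate and cannot be used in WHERE

Fix: GROUP BY name, then filter groups with HAVING COUNT(*) > 1

Corrected query:
SELECT name FROM students GROUP BY name HAVING COUNT(*) > 1

Result:
name 
-----
Grace
Jack 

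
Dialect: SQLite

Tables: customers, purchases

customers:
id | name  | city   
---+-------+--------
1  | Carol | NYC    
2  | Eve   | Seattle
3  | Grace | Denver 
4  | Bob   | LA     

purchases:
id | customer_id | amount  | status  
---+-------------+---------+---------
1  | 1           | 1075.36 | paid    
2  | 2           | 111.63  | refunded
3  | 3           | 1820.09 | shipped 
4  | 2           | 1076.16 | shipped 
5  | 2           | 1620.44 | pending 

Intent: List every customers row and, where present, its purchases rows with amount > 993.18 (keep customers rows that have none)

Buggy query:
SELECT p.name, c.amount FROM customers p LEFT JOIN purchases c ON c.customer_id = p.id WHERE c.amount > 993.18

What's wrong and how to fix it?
Bug: Filtering c.amount in WHERE discards the NULL rows produced by LEFT JOIN, turning it into an inner join

Fix: Put 'c.amount > 993.18' in the JOIN's ON clause instead of WHERE

Corrected query:
SELECT p.name, c.amount FROM customers p LEFT JOIN purchases c ON c.customer_id = p.id AND c.amount > 993.18

Result:
name  | amount 
------+--------
Carol | 1075.36
Eve   | 1076.16
Eve   | 1620.44
Grace | 1820.09
Bob   | NULL   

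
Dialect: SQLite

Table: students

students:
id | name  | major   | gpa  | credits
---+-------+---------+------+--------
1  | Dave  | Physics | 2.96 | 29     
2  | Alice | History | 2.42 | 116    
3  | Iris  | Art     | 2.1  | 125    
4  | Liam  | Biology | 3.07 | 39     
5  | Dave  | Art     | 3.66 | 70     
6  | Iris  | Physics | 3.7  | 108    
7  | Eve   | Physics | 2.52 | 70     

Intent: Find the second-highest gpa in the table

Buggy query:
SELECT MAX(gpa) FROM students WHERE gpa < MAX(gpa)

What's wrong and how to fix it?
Bug: The inner MAX is an aggregate inside WHERE, which is not allowed

Fix: Compute the overall MAX in a subquery, then take MAX of rows below it

Corrected query:
SELECT MAX(gpa) FROM students WHERE gpa < (SELECT MAX(gpa) FROM students)

Result:
MAX(gpa)
--------
3.66    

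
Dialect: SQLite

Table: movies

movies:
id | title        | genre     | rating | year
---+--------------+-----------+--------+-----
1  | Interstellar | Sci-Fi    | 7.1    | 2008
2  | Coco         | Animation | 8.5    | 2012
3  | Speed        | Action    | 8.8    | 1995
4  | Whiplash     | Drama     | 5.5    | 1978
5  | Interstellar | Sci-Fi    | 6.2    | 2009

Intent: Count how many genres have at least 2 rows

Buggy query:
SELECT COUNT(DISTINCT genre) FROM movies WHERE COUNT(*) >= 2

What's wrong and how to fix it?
Bug: WHERE filters individual rows, not groups, so a group-level COUNT is invalid there

Fix: Group first with HAVING COUNT(*) >= 2, then COUNT the resulting groups

Corrected query:
SELECT COUNT(*) FROM (SELECT genre FROM movies GROUP BY genre HAVING COUNT(*) >= 2)

Result:
COUNT(*)
--------
1       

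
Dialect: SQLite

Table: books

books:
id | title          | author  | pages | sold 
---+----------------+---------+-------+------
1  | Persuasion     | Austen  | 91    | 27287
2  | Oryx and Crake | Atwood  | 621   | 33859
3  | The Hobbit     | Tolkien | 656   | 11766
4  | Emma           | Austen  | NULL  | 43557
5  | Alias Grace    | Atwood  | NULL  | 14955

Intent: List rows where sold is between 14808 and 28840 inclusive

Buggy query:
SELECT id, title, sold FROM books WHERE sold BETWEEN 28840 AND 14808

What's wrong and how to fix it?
Bug: BETWEEN expects the lower bound first; with 28840 AND 14808 the range is empty

Fix: Swap the bounds so the smaller value comes first

Corrected query:
SELECT id, title, sold FROM books WHERE sold BETWEEN 14808 AND 28840

Result:
id | title       | sold 
---+-------------+------
1  | Persuasion  | 27287
5  | Alias Grace | 14955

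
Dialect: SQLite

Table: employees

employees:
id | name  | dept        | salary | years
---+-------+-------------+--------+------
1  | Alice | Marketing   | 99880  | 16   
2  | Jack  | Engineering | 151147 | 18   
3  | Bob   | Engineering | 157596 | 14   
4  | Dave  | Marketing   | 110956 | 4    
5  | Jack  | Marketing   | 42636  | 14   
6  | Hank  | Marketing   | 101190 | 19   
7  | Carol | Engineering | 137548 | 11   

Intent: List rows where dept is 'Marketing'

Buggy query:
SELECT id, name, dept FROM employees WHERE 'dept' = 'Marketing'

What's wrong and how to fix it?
Bug: 'dept' in single quotes is a string literal, not the column; the comparison is literal-vs-literal and never true

Fix: Reference the column as dept without single quotes

Corrected query:
SELECT id, name, dept FROM employees WHERE dept = 'Marketing'

Result:
id | name  | dept     
---+-------+----------
1  | Alice | Marketing
4  | Dave  | Marketing
5  | Jack  | Marketing
6  | Hank  | Marketing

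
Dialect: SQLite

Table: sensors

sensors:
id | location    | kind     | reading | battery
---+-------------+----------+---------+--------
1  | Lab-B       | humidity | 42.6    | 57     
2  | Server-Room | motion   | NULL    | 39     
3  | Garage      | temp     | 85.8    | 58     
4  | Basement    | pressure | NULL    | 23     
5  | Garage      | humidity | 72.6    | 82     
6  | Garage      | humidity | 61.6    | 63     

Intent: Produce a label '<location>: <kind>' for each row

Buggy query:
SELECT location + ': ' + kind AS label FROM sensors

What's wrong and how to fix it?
Bug: '+' is numeric addition; on text columns SQLite converts them to 0 instead of concatenating

Fix: Replace + with || to concatenate text

Corrected query:
SELECT location || ': ' || kind AS label FROM sensors

Result:
label              
-------------------
Lab-B: humidity    
Server-Room: motion
Garage: temp       
Basement: pressure 
Garage: humidity   
Garage: humidity   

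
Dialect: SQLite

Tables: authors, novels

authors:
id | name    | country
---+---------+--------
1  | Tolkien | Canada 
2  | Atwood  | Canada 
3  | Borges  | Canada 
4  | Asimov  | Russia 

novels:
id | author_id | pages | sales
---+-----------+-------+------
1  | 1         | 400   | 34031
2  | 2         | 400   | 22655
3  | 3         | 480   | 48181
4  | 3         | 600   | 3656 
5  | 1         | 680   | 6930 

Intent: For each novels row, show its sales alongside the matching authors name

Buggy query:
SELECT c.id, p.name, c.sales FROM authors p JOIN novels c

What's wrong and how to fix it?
Bug: Missing join condition: each novels row is matched to all authors rows instead of just its own

Fix: Specify the join condition linking the foreign key to the parent id

Corrected query:
SELECT c.id, p.name, c.sales FROM authors p JOIN novels c ON c.author_id = p.id

Result:
id | name    | sales
---+---------+------
1  | Tolkien | 34031
2  | Atwood  | 22655
3  | Borges  | 48181
4  | Borges  | 3656 
5  | Tolkien | 6930 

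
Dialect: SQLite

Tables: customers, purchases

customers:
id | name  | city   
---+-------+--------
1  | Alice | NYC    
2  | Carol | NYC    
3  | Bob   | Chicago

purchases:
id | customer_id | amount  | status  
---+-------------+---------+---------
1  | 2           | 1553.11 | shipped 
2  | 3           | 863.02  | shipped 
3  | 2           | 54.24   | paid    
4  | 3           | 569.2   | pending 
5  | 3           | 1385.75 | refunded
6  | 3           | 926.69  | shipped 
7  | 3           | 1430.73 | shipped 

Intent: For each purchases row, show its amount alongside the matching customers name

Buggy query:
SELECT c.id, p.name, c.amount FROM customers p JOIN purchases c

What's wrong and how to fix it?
Bug: JOIN with no ON clause produces a cartesian product; every purchases row pairs with every customers row

Fix: Specify the join condition linking the foreign key to the parent id

Corrected query:
SELECT c.id, p.name, c.amount FROM customers p JOIN purchases c ON c.customer_id = p.id

Result:
id | name  | amount 
---+-------+--------
1  | Carol | 1553.11
2  | Bob   | 863.02 
3  | Carol | 54.24  
4  | Bob   | 569.2  
5  | Bob   | 1385.75
6  | Bob   | 926.69 
7  | Bob   | 1430.73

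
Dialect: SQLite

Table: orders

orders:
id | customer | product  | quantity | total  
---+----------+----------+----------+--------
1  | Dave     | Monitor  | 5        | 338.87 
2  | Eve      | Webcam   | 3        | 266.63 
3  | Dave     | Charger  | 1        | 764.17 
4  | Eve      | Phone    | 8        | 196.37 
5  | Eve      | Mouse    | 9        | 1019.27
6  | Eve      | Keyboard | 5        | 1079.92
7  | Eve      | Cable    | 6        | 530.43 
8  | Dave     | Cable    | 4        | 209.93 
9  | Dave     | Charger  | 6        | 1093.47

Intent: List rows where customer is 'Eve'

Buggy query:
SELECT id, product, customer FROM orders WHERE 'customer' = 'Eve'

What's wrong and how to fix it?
Bug: Single quotes denote string literals in SQL; the column name is being compared as a constant string

Fix: Remove the quotes around the column name (or use double quotes for an identifier)

Corrected query:
SELECT id, product, customer FROM orders WHERE customer = 'Eve'

Result:
id | product  | customer
---+----------+---------
2  | Webcam   | Eve     
4  | Phone    | Eve     
5  | Mouse    | Eve     
6  | Keyboard | Eve     
7  | Cable    | Eve     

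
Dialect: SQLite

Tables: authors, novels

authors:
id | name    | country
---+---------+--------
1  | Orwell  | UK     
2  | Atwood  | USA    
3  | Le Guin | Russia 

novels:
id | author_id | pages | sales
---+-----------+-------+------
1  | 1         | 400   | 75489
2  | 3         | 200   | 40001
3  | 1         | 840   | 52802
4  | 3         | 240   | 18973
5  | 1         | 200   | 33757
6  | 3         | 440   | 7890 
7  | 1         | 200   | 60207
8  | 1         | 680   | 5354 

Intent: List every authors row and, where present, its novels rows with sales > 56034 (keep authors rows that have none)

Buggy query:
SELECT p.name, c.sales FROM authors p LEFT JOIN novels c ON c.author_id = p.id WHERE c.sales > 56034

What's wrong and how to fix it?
Bug: Filtering c.sales in WHERE discards the NULL rows produced by LEFT JOIN, turning it into an inner join

Fix: Move the right-table condition into the ON clause so unmatched parents are kept

Corrected query:
SELECT p.name, c.sales FROM authors p LEFT JOIN novels c ON c.author_id = p.id AND c.sales > 56034

Result:
name    | sales
--------+------
Orwell  | 60207
Orwell  | 75489
Atwood  | NULL 
Le Guin | NULL 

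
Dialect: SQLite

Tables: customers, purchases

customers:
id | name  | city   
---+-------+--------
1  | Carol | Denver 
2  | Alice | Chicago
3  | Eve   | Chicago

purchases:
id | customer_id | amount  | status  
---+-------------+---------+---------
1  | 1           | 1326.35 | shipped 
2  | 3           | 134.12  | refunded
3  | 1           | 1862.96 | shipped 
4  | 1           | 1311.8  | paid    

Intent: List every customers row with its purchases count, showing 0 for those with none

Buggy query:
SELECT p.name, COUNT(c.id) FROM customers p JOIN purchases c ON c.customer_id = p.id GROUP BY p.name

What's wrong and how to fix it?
Bug: INNER JOIN drops customers rows that have no matching purchases rows

Fix: Use LEFT JOIN so parents without children still appear (COUNT(c.id) gives 0)

Corrected query:
SELECT p.name, COUNT(c.id) FROM customers p LEFT JOIN purchases c ON c.customer_id = p.id GROUP BY p.name

Result:
name  | COUNT(c.id)
------+------------
Alice | 0          
Carol | 3          
Eve   | 1          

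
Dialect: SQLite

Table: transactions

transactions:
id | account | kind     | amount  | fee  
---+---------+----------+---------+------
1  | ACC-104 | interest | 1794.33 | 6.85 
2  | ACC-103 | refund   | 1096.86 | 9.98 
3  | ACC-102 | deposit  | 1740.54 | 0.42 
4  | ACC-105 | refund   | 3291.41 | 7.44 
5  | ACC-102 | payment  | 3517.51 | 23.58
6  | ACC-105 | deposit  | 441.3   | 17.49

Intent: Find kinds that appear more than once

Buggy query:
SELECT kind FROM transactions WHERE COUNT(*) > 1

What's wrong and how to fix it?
Bug: COUNT(*) is an aggregate and cannot be used in WHERE

Fix: GROUP BY kind, then filter groups with HAVING COUNT(*) > 1

Corrected query:
SELECT kind FROM transactions GROUP BY kind HAVING COUNT(*) > 1

Result:
kind   
-------
deposit
refund 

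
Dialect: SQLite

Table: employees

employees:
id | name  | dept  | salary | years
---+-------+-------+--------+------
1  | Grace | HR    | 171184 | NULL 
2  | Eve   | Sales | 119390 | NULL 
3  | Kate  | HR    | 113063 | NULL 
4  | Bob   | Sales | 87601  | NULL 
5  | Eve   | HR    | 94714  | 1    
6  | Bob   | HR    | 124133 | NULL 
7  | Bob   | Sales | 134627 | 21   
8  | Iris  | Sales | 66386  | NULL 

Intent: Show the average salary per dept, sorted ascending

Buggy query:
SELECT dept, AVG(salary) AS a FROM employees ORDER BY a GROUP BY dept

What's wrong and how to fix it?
Bug: ORDER BY appears before GROUP BY; SQL clause order requires GROUP BY first

Fix: Move ORDER BY to the end, after GROUP BY

Corrected query:
SELECT dept, AVG(salary) AS a FROM employees GROUP BY dept ORDER BY a

Result:
dept  | a       
------+---------
Sales | 102001  
HR    | 125773.5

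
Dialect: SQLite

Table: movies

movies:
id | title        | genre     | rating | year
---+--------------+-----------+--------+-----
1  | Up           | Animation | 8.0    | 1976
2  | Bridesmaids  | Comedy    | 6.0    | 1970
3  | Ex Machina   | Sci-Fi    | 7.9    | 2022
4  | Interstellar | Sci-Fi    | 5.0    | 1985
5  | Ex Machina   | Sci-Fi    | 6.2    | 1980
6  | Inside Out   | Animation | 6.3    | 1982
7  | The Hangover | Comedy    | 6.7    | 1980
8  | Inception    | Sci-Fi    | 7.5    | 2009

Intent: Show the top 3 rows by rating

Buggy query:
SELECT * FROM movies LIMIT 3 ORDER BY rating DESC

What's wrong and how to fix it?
Bug: ORDER BY cannot follow LIMIT; LIMIT is the final clause

Fix: Swap the clauses: ORDER BY first, then LIMIT

Corrected query:
SELECT * FROM movies ORDER BY rating DESC LIMIT 3

Result:
id | title      | genre     | rating | year
---+------------+-----------+--------+-----
1  | Up         | Animation | 8      | 1976
3  | Ex Machina | Sci-Fi    | 7.9    | 2022
8  | Inception  | Sci-Fi    | 7.5    | 2009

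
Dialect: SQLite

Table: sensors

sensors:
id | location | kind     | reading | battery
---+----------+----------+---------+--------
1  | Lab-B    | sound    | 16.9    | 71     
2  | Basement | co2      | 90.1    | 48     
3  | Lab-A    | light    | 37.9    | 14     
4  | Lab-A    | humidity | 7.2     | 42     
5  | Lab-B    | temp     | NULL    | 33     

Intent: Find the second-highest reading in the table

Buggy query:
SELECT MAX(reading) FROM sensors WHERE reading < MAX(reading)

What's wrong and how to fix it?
Bug: The inner MAX is an aggregate inside WHERE, which is not allowed

Fix: Compute the overall MAX in a subquery, then take MAX of rows below it

Corrected query:
SELECT MAX(reading) FROM sensors WHERE reading < (SELECT MAX(reading) FROM sensors)

Result:
MAX(reading)
------------
37.9        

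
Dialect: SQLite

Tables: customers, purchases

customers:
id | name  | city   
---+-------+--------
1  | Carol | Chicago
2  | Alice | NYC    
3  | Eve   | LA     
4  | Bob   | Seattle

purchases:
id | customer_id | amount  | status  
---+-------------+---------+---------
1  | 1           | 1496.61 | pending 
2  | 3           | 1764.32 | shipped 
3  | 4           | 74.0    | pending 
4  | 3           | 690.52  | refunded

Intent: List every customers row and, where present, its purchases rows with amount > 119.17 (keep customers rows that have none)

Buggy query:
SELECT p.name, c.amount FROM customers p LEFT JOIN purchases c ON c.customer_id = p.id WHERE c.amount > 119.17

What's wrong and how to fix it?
Bug: A WHERE condition on the right-hand table after LEFT JOIN drops unmatched parents

Fix: Move the right-table condition into the ON clause so unmatched parents are kept

Corrected query:
SELECT p.name, c.amount FROM customers p LEFT JOIN purchases c ON c.customer_id = p.id AND c.amount > 119.17

Result:
name  | amount 
------+--------
Carol | 1496.61
Alice | NULL   
Eve   | 690.52 
Eve   | 1764.32
Bob   | NULL   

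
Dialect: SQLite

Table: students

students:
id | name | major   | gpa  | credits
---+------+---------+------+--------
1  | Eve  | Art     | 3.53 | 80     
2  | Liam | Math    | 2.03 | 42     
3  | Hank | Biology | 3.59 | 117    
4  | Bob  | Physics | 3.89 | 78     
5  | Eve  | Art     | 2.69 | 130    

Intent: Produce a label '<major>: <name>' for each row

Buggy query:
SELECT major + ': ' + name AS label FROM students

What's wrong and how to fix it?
Bug: SQLite uses || for string concatenation; + coerces text to numbers (yielding 0)

Fix: Use the || operator for string concatenation

Corrected query:
SELECT major || ': ' || name AS label FROM students

Result:
label        
-------------
Art: Eve     
Math: Liam   
Biology: Hank
Physics: Bob 
Art: Eve     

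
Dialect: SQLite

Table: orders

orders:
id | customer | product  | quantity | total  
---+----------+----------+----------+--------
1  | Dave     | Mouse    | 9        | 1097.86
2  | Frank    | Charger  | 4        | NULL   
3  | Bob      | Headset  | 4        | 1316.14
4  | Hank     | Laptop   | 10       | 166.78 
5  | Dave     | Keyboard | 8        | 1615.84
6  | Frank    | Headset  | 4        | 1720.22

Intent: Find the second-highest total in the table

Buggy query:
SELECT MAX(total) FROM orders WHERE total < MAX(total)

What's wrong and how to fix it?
Bug: The inner MAX is an aggregate inside WHERE, which is not allowed

Fix: Put the inner MAX in a scalar subquery

Corrected query:
SELECT MAX(total) FROM orders WHERE total < (SELECT MAX(total) FROM orders)

Result:
MAX(total)
----------
1615.84   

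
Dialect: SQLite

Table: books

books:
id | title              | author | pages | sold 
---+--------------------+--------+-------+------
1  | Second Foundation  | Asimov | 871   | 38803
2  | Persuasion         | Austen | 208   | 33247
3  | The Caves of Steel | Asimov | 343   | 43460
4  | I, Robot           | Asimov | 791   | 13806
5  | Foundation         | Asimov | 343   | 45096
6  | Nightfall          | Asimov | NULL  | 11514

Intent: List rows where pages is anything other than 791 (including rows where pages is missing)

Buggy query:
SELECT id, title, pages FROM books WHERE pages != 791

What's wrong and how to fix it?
Bug: Inequality against NULL is unknown, not true; rows with NULL are dropped

Fix: Handle NULL separately with IS NULL alongside the inequality

Corrected query:
SELECT id, title, pages FROM books WHERE pages != 791 OR pages IS NULL

Result:
id | title              | pages
---+--------------------+------
1  | Second Foundation  | 871  
2  | Persuasion         | 208  
3  | The Caves of Steel | 343  
5  | Foundation         | 343  
6  | Nightfall          | NULL 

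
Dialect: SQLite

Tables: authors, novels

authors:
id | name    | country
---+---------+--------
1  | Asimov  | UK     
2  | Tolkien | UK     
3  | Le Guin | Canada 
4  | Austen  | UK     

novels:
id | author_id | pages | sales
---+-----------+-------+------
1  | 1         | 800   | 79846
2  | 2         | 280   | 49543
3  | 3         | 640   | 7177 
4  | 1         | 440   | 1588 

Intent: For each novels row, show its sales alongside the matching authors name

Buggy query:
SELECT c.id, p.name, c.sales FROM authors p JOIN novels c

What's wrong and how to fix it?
Bug: JOIN with no ON clause produces a cartesian product; every novels row pairs with every authors row

Fix: Add ON c.author_id = p.id to the JOIN

Corrected query:
SELECT c.id, p.name, c.sales FROM authors p JOIN novels c ON c.author_id = p.id

Result:
id | name    | sales
---+---------+------
1  | Asimov  | 79846
2  | Tolkien | 49543
3  | Le Guin | 7177 
4  | Asimov  | 1588 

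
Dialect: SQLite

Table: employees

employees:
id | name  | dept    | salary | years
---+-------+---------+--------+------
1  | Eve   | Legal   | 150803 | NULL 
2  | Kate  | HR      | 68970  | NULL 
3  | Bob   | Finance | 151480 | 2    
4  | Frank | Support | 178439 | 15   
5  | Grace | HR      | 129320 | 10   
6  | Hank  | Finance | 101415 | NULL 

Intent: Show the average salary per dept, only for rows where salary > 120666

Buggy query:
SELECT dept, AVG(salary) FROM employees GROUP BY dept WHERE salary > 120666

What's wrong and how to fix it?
Bug: WHERE cannot follow GROUP BY

Fix: Move the WHERE clause before GROUP BY

Corrected query:
SELECT dept, AVG(salary) FROM employees WHERE salary > 120666 GROUP BY dept

Result:
dept    | AVG(salary)
--------+------------
Finance | 151480     
HR      | 129320     
Legal   | 150803     
Support | 178439     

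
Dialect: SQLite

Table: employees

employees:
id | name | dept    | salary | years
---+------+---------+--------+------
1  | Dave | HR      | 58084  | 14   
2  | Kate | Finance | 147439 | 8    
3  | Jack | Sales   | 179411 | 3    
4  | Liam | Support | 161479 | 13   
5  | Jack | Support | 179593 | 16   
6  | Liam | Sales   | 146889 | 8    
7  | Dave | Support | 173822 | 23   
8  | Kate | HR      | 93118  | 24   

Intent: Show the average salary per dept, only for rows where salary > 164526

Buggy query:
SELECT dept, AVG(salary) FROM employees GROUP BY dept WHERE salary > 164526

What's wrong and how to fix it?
Bug: WHERE cannot follow GROUP BY

Fix: Place WHERE between FROM and GROUP BY

Corrected query:
SELECT dept, AVG(salary) FROM employees WHERE salary > 164526 GROUP BY dept

Result:
dept    | AVG(salary)
--------+------------
Sales   | 179411     
Support | 176707.5   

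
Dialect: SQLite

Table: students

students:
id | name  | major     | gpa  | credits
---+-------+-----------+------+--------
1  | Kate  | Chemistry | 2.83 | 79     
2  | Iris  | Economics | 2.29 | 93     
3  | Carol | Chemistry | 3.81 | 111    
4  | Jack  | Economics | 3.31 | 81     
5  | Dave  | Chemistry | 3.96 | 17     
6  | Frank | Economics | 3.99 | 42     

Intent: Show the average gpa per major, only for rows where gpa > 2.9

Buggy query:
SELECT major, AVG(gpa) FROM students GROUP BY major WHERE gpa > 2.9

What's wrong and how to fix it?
Bug: Row-level WHERE must come before GROUP BY in the clause order

Fix: Move the WHERE clause before GROUP BY

Corrected query:
SELECT major, AVG(gpa) FROM students WHERE gpa > 2.9 GROUP BY major

Result:
major     | AVG(gpa)
----------+---------
Chemistry | 3.885   
Economics | 3.65    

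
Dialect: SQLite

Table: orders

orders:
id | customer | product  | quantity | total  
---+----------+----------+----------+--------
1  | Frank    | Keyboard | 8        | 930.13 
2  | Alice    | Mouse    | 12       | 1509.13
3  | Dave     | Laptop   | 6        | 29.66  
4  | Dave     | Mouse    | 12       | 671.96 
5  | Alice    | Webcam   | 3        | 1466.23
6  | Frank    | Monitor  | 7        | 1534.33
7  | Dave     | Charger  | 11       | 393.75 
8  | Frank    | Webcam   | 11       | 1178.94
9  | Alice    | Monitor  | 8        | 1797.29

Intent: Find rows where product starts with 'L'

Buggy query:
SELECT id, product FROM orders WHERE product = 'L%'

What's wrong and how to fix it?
Bug: '=' compares the literal string including the % character; pattern matching needs LIKE

Fix: Use LIKE for wildcard pattern matching

Corrected query:
SELECT id, product FROM orders WHERE product LIKE 'L%'

Result:
id | product
---+--------
3  | Laptop 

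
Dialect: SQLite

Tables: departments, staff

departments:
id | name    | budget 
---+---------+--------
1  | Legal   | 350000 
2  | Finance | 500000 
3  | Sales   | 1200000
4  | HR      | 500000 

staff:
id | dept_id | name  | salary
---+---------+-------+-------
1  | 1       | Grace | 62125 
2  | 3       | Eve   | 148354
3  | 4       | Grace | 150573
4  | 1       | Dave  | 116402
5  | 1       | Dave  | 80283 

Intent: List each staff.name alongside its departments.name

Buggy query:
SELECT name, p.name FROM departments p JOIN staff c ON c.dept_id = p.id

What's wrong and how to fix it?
Bug: 'name' exists in both joined tables, so the database can't tell which one is meant

Fix: Qualify the column with its table alias (c.name)

Corrected query:
SELECT c.name, p.name FROM departments p JOIN staff c ON c.dept_id = p.id

Result:
name  | name 
------+------
Grace | Legal
Eve   | Sales
Grace | HR   
Dave  | Legal
Dave  | Legal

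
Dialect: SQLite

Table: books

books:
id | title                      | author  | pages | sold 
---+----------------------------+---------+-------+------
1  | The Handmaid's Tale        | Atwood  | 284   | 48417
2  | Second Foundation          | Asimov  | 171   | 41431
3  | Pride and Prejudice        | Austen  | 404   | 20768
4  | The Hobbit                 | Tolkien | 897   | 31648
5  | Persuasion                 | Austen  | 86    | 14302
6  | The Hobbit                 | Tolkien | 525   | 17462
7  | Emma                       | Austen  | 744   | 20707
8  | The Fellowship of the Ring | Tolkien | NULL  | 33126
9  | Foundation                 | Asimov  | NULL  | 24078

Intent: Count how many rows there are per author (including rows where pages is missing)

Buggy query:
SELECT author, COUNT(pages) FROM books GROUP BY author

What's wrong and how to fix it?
Bug: COUNT(column) counts non-NULL values only; rows with NULL pages aren't counted

Fix: Use COUNT(*) to count all rows regardless of NULL

Corrected query:
SELECT author, COUNT(*) FROM books GROUP BY author

Result:
author  | COUNT(*)
--------+---------
Asimov  | 2       
Atwood  | 1       
Austen  | 3       
Tolkien | 3       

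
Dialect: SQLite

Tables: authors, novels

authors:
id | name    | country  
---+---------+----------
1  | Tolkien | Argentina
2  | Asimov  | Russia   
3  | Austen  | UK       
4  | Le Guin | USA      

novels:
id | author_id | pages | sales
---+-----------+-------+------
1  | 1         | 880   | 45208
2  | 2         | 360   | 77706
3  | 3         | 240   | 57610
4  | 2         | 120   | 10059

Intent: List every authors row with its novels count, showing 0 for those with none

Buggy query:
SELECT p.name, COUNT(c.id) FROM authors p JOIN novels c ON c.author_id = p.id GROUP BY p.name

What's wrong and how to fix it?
Bug: INNER JOIN drops authors rows that have no matching novels rows

Fix: Use LEFT JOIN so parents without children still appear (COUNT(c.id) gives 0)

Corrected query:
SELECT p.name, COUNT(c.id) FROM authors p LEFT JOIN novels c ON c.author_id = p.id GROUP BY p.name

Result:
name    | COUNT(c.id)
--------+------------
Asimov  | 2          
Austen  | 1          
Le Guin | 0          
Tolkien | 1          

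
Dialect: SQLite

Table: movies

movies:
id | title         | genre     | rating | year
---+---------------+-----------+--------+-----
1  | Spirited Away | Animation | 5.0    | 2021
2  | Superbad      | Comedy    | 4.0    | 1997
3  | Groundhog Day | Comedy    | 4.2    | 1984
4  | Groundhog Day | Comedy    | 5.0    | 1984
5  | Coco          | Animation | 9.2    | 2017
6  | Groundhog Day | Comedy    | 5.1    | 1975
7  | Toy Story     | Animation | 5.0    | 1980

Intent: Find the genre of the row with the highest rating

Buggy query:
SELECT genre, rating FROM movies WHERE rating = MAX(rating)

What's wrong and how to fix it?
Bug: WHERE is evaluated per row; an aggregate over the whole table isn't defined there

Fix: Use a subquery: WHERE rating = (SELECT MAX(rating) FROM movies)

Corrected query:
SELECT genre, rating FROM movies WHERE rating = (SELECT MAX(rating) FROM movies)

Result:
genre     | rating
----------+-------
Animation | 9.2   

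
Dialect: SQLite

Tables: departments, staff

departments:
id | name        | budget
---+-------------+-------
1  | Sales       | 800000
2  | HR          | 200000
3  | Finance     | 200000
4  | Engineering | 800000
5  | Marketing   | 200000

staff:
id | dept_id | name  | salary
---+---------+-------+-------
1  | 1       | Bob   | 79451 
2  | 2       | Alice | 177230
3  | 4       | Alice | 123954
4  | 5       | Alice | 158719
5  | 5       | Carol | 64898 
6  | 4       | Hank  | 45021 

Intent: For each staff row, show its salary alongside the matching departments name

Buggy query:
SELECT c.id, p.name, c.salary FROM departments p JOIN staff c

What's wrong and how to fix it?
Bug: JOIN with no ON clause produces a cartesian product; every staff row pairs with every departments row

Fix: Specify the join condition linking the foreign key to the parent id

Corrected query:
SELECT c.id, p.name, c.salary FROM departments p JOIN staff c ON c.dept_id = p.id

Result:
id | name        | salary
---+-------------+-------
1  | Sales       | 79451 
2  | HR          | 177230
3  | Engineering | 123954
4  | Marketing   | 158719
5  | Marketing   | 64898 
6  | Engineering | 45021 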